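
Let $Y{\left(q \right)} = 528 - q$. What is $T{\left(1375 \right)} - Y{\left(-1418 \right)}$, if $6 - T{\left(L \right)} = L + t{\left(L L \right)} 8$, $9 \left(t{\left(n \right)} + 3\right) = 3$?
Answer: $- \frac{9881}{3} \approx -3293.7$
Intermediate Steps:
$t{\left(n \right)} = - \frac{8}{3}$ ($t{\left(n \right)} = -3 + \frac{1}{9} \cdot 3 = -3 + \frac{1}{3} = - \frac{8}{3}$)
$T{\left(L \right)} = \frac{82}{3} - L$ ($T{\left(L \right)} = 6 - \left(L - \frac{64}{3}\right) = 6 - \left(- \frac{64}{3} + L\right) = \frac{82}{3} - L$)
$T{\left(1375 \right)} - Y{\left(-1418 \right)} = \left(\frac{82}{3} - 1375\right) - \left(528 - -1418\right) = \left(\frac{82}{3} - 1375\right) - \left(528 + 1418\right) = - \frac{4043}{3} - 1946 = - \frac{9881}{3}$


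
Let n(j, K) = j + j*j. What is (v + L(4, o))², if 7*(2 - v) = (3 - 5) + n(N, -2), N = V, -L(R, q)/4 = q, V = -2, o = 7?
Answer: 676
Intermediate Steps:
L(R, q) = -4*q
N = -2
n(j, K) = j + j²
v = 2 (v = 2 - ((3 - 5) - 2*(1 - 2))/7 = 2 - (-2 - 2*(-1))/7 = 2 - (-2 + 2)/7 = 2 - ⅐*0 = 2 + 0 = 2)
(v + L(4, o))² = (2 - 4*7)² = (2 - 28)² = (-26)² = 676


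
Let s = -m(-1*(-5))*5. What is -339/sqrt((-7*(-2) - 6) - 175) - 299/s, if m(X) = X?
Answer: 299/25 + 339*I*sqrt(167)/167 ≈ 11.96 + 26.233*I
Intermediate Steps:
s = -25 (s = -(-1)*(-5)*5 = -1*5*5 = -5*5 = -25)
-339/sqrt((-7*(-2) - 6) - 175) - 299/s = -339/sqrt((-7*(-2) - 6) - 175) - 299/(-25) = -339/sqrt((14 - 6) - 175) - 299*(-1/25) = -339/sqrt(8 - 175) + 299/25 = -339*(-I*sqrt(167)/167) + 299/25 = -(-339)*I*sqrt(167)/167 + 299/25 = 339*I*sqrt(167)/167 + 299/25 = 299/25 + 339*I*sqrt(167)/167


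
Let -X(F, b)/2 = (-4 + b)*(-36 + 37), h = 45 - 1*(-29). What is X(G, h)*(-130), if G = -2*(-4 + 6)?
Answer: 18200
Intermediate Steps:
G = -4 (G = -2*2 = -4)
h = 74 (h = 45 + 29 = 74)
X(F, b) = 8 - 2*b (X(F, b) = -2*(-4 + b)*(-36 + 37) = -2*(-4 + b) = 8 - 2*b)
X(G, h)*(-130) = (8 - 2*74)*(-130) = (8 - 148)*(-130) = -140*(-130) = 18200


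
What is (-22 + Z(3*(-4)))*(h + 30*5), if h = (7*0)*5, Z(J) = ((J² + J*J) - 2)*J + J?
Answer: -519900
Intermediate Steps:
Z(J) = J + J*(-2 + 2*J²) (Z(J) = ((J² + J²) - 2)*J + J = (2*J² - 2)*J + J = (-2 + 2*J²)*J + J = J*(-2 + 2*J²) + J = J + J*(-2 + 2*J²))
h = 0 (h = 0*5 = 0)
(-22 + Z(3*(-4)))*(h + 30*5) = (-22 + (-3*(-4) + 2*(3*(-4))³))*(0 + 30*5) = (-22 + (-1*(-12) + 2*(-12)³))*(0 + 150) = (-22 + (12 + 2*(-1728)))*150 = (-22 + (12 - 3456))*150 = (-22 - 3444)*150 = -3466*150 = -519900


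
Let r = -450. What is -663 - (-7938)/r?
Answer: -17016/25 ≈ -680.64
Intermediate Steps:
-663 - (-7938)/r = -663 - (-7938)/(-450) = -663 - (-7938)*(-1)/450 = -663 - 9*49/25 = -663 - 441/25 = -17016/25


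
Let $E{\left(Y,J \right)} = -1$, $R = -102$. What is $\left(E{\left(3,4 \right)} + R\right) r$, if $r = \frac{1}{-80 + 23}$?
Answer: $\frac{103}{57} \approx 1.807$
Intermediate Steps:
$r = - \frac{1}{57}$ ($r = \frac{1}{-57} = - \frac{1}{57} \approx -0.017544$)
$\left(E{\left(3,4 \right)} + R\right) r = \left(-1 - 102\right) \left(- \frac{1}{57}\right) = \left(-103\right) \left(- \frac{1}{57}\right) = \frac{103}{57}$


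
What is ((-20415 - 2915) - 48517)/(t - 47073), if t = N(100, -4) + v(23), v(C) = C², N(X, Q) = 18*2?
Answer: 71847/46508 ≈ 1.5448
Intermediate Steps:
N(X, Q) = 36
t = 565 (t = 36 + 23² = 36 + 529 = 565)
((-20415 - 2915) - 48517)/(t - 47073) = ((-20415 - 2915) - 48517)/(565 - 47073) = (-23330 - 48517)/(-46508) = -71847*(-1/46508) = 71847/46508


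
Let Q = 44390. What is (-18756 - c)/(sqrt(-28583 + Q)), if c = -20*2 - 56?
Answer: -6220*sqrt(15807)/5269 ≈ -148.42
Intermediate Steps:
c = -96 (c = -40 - 56 = -96)
(-18756 - c)/(sqrt(-28583 + Q)) = (-18756 - 1*(-96))/(sqrt(-28583 + 44390)) = (-18756 + 96)/(sqrt(15807)) = -6220*sqrt(15807)/5269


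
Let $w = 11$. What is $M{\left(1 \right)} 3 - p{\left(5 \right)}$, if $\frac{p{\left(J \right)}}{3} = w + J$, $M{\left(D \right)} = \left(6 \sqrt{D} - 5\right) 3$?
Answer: $-39$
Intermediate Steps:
$M{\left(D \right)} = -15 + 18 \sqrt{D}$ ($M{\left(D \right)} = \left(-5 + 6 \sqrt{D}\right) 3 = -15 + 18 \sqrt{D}$)
$p{\left(J \right)} = 33 + 3 J$ ($p{\left(J \right)} = 3 \left(11 + J\right) = 33 + 3 J$)
$M{\left(1 \right)} 3 - p{\left(5 \right)} = \left(-15 + 18 \sqrt{1}\right) 3 - \left(33 + 3 \cdot 5\right) = \left(-15 + 18 \cdot 1\right) 3 - \left(33 + 15\right) = \left(-15 + 18\right) 3 - 48 = 3 \cdot 3 - 48 = 9 - 48 = -39$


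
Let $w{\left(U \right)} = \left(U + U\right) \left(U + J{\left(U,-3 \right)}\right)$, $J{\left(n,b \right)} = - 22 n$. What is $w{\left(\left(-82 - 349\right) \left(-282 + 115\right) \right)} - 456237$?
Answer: $-217589374455$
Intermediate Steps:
$w{\left(U \right)} = - 42 U^{2}$ ($w{\left(U \right)} = \left(U + U\right) \left(U - 22 U\right) = 2 U \left(- 21 U\right) = - 42 U^{2}$)
$w{\left(\left(-82 - 349\right) \left(-282 + 115\right) \right)} - 456237 = - 42 \left(\left(-82 - 349\right) \left(-282 + 115\right)\right)^{2} - 456237 = - 42 \left(\left(-431\right) \left(-167\right)\right)^{2} - 456237 = - 42 \cdot 71977^{2} - 456237 = \left(-42\right) 5180688529 - 456237 = -217588918218 - 456237 = -217589374455$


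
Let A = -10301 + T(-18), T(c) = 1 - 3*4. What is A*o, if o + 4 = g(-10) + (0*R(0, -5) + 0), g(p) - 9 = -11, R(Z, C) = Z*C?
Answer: 61872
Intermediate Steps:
R(Z, C) = C*Z
g(p) = -2 (g(p) = 9 - 11 = -2)
T(c) = -11 (T(c) = 1 - 12 = -11)
A = -10312 (A = -10301 - 11 = -10312)
o = -6 (o = -4 + (-2 + (0*(-5*0) + 0)) = -4 + (-2 + (0*0 + 0)) = -4 + (-2 + (0 + 0)) = -4 + (-2 + 0) = -4 - 2 = -6)
A*o = -10312*(-6) = 61872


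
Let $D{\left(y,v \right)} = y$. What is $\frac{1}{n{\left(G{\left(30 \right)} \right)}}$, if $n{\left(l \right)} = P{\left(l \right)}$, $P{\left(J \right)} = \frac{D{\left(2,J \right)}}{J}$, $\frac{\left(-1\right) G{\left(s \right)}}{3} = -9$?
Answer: $\frac{27}{2} \approx 13.5$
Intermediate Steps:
$G{\left(s \right)} = 27$ ($G{\left(s \right)} = \left(-3\right) \left(-9\right) = 27$)
$P{\left(J \right)} = \frac{2}{J}$
$n{\left(l \right)} = \frac{2}{l}$
$\frac{1}{n{\left(G{\left(30 \right)} \right)}} = \frac{1}{2 \cdot \frac{1}{27}} = \frac{1}{\frac{2}{27}} = \frac{27}{2}$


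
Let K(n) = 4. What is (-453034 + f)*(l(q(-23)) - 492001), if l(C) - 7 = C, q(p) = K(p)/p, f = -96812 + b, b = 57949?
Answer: 5566240537802/23 ≈ 2.4201e+11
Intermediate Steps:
f = -38863 (f = -96812 + 57949 = -38863)
q(p) = 4/p
l(C) = 7 + C
(-453034 + f)*(l(q(-23)) - 492001) = (-453034 - 38863)*((7 + 4/(-23)) - 492001) = -491897*((7 + 4*(-1/23)) - 492001) = -491897*((7 - 4/23) - 492001) = -491897*(157/23 - 492001) = -491897*(-11315866/23) = 5566240537802/23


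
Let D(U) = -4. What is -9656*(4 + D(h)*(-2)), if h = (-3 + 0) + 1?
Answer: -115872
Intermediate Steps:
h = -2 (h = -3 + 1 = -2)
-9656*(4 + D(h)*(-2)) = -9656*(4 - 4*(-2)) = -9656*(4 + 8) = -9656*12 = -1*115872 = -115872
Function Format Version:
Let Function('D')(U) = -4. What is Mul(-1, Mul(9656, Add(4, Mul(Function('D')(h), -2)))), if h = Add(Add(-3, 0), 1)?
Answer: -115872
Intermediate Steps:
h = -2 (h = Add(-3, 1) = -2)
Mul(-1, Mul(9656, Add(4, Mul(Function('D')(h), -2)))) = Mul(-1, Mul(9656, Add(4, Mul(-4, -2)))) = Mul(-1, Mul(9656, Add(4, 8))) = Mul(-1, Mul(9656, 12)) = Mul(-1, 115872) = -115872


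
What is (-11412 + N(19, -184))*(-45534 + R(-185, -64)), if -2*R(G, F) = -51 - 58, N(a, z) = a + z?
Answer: 1053032343/2 ≈ 5.2652e+8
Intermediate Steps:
R(G, F) = 109/2 (R(G, F) = -(-51 - 58)/2 = -½*(-109) = 109/2)
(-11412 + N(19, -184))*(-45534 + R(-185, -64)) = (-11412 + (19 - 184))*(-45534 + 109/2) = (-11412 - 165)*(-90959/2) = -11577*(-90959/2) = 1053032343/2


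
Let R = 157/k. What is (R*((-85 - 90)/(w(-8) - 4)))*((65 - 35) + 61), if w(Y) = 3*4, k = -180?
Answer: 500045/288 ≈ 1736.3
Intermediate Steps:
w(Y) = 12
R = -157/180 (R = 157/(-180) = 157*(-1/180) = -157/180 ≈ -0.87222)
(R*((-85 - 90)/(w(-8) - 4)))*((65 - 35) + 61) = (-157*(-85 - 90)/(180*(12 - 4)))*((65 - 35) + 61) = (-(-5495)/(36*8))*(30 + 61) = -(-5495)/(36*8)*91 = -157/180*(-175/8)*91 = (5495/288)*91 = 500045/288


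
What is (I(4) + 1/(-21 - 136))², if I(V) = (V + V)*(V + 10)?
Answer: 309161889/24649 ≈ 12543.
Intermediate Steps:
I(V) = 2*V*(10 + V) (I(V) = (2*V)*(10 + V) = 2*V*(10 + V))
(I(4) + 1/(-21 - 136))² = (2*4*(10 + 4) + 1/(-21 - 136))² = (2*4*14 + 1/(-157))² = (112 - 1/157)² = (17583/157)² = 309161889/24649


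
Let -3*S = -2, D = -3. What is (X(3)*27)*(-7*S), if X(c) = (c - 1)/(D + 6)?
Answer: -84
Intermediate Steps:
X(c) = -⅓ + c/3 (X(c) = (c - 1)/(-3 + 6) = (-1 + c)/3 = (-1 + c)*(⅓) = -⅓ + c/3)
S = ⅔ (S = -⅓*(-2) = ⅔ ≈ 0.66667)
(X(3)*27)*(-7*S) = ((-⅓ + (⅓)*3)*27)*(-7*⅔) = ((-⅓ + 1)*27)*(-14/3) = ((⅔)*27)*(-14/3) = 18*(-14/3) = -84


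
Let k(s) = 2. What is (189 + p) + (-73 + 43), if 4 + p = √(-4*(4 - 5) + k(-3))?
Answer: 155 + √6 ≈ 157.45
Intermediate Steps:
p = -4 + √6 (p = -4 + √(-4*(4 - 5) + 2) = -4 + √(-4*(-1) + 2) = -4 + √(4 + 2) = -4 + √6 ≈ -1.5505)
(189 + p) + (-73 + 43) = (189 + (-4 + √6)) + (-73 + 43) = (185 + √6) - 30 = 155 + √6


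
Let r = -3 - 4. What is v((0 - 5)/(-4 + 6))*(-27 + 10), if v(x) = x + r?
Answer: 323/2 ≈ 161.50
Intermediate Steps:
r = -7
v(x) = -7 + x (v(x) = x - 7 = -7 + x)
v((0 - 5)/(-4 + 6))*(-27 + 10) = (-7 + (0 - 5)/(-4 + 6))*(-27 + 10) = (-7 - 5/2)*(-17) = -19/2*(-17) = 323/2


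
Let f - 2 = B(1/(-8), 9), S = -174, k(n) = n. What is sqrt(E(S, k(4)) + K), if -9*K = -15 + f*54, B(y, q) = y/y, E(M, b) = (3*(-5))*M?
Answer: sqrt(23343)/3 ≈ 50.928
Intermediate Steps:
E(M, b) = -15*M
B(y, q) = 1
f = 3 (f = 2 + 1 = 3)
K = -49/3 (K = -(-15 + 3*54)/9 = -(-15 + 162)/9 = -1/9*147 = -49/3 ≈ -16.333)
sqrt(E(S, k(4)) + K) = sqrt(-15*(-174) - 49/3) = sqrt(2610 - 49/3) = sqrt(7781/3) = sqrt(23343)/3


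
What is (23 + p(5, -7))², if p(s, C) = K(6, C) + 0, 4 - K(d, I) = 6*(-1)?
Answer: 1089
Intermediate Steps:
K(d, I) = 10 (K(d, I) = 4 - 6*(-1) = 4 - 1*(-6) = 4 + 6 = 10)
p(s, C) = 10 (p(s, C) = 10 + 0 = 10)
(23 + p(5, -7))² = (23 + 10)² = 33² = 1089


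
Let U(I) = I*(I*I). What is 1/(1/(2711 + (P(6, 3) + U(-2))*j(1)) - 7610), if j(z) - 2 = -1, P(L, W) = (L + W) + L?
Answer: -2718/20683979 ≈ -0.00013141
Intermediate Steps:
P(L, W) = W + 2*L
j(z) = 1 (j(z) = 2 - 1 = 1)
U(I) = I³ (U(I) = I*I² = I³)
1/(1/(2711 + (P(6, 3) + U(-2))*j(1)) - 7610) = 1/(1/(2711 + ((3 + 2*6) + (-2)³)*1) - 7610) = 1/(1/(2711 + ((3 + 12) - 8)*1) - 7610) = 1/(1/(2711 + (15 - 8)*1) - 7610) = 1/(1/(2711 + 7*1) - 7610) = 1/(1/(2711 + 7) - 7610) = 1/(1/2718 - 7610) = 1/(-20683979/2718) = -2718/20683979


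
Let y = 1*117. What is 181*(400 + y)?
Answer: 93577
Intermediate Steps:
y = 117
181*(400 + y) = 181*(400 + 117) = 181*517 = 93577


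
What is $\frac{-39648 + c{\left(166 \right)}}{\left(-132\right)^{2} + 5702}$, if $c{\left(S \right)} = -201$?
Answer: $- \frac{39849}{23126} \approx -1.7231$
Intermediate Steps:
$\frac{-39648 + c{\left(166 \right)}}{\left(-132\right)^{2} + 5702} = \frac{-39648 - 201}{\left(-132\right)^{2} + 5702} = - \frac{39849}{17424 + 5702} = - \frac{39849}{23126}$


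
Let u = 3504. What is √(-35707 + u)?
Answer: I*√32203 ≈ 179.45*I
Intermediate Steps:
√(-35707 + u) = √(-35707 + 3504) = √(-32203) = I*√32203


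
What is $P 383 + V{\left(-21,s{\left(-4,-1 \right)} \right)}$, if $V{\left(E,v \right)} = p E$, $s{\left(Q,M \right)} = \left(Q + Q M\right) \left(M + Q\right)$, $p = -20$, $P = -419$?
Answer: $-160057$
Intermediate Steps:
$s{\left(Q,M \right)} = \left(M + Q\right) \left(Q + M Q\right)$ ($s{\left(Q,M \right)} = \left(Q + M Q\right) \left(M + Q\right) = \left(M + Q\right) \left(Q + M Q\right)$)
$V{\left(E,v \right)} = - 20 E$
$P 383 + V{\left(-21,s{\left(-4,-1 \right)} \right)} = \left(-419\right) 383 - -420 = -160477 + 420 = -160057$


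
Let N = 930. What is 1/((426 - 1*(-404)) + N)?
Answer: 1/1760 ≈ 0.00056818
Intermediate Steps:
1/((426 - 1*(-404)) + N) = 1/((426 - 1*(-404)) + 930) = 1/((426 + 404) + 930) = 1/(830 + 930) = 1/1760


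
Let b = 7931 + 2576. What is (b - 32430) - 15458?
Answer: -37381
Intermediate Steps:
b = 10507
(b - 32430) - 15458 = (10507 - 32430) - 15458 = -21923 - 15458 = -37381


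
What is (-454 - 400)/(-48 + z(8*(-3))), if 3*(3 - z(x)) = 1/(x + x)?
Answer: 122976/6479 ≈ 18.981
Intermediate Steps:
z(x) = 3 - 1/(6*x) (z(x) = 3 - 1/(3*(x + x)) = 3 - 1/(2*x)/3 = 3 - 1/(6*x))
(-454 - 400)/(-48 + z(8*(-3))) = (-454 - 400)/(-48 + (3 - 1/(6*(8*(-3))))) = -854/(-48 + (3 - ⅙/(-24))) = -854/(-48 + (3 - ⅙*(-1/24))) = -854/(-48 + (3 + 1/144)) = -854/(-48 + 433/144) = -854/(-6479/144) = -854*(-144/6479) = 122976/6479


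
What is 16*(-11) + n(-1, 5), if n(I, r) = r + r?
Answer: -166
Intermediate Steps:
n(I, r) = 2*r
16*(-11) + n(-1, 5) = 16*(-11) + 2*5 = -176 + 10 = -166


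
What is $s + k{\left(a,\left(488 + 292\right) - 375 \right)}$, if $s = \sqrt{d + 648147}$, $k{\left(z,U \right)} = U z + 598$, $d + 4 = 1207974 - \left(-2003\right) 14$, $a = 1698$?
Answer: $688288 + 3 \sqrt{209351} \approx 6.8966 \cdot 10^{5}$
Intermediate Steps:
$d = 1236012$ ($d = -4 + \left(1207974 - \left(-2003\right) 14\right) = -4 + \left(1207974 - -28042\right) = -4 + \left(1207974 + 28042\right) = -4 + 1236016 = 1236012$)
$k{\left(z,U \right)} = 598 + U z$
$s = 3 \sqrt{209351}$ ($s = \sqrt{1236012 + 648147} = \sqrt{1884159} = 3 \sqrt{209351} \approx 1372.6$)
$s + k{\left(a,\left(488 + 292\right) - 375 \right)} = 3 \sqrt{209351} + \left(598 + \left(\left(488 + 292\right) - 375\right) 1698\right) = 3 \sqrt{209351} + \left(598 + \left(780 - 375\right) 1698\right) = 3 \sqrt{209351} + \left(598 + 405 \cdot 1698\right) = 3 \sqrt{209351} + \left(598 + 687690\right) = 3 \sqrt{209351} + 688288 = 688288 + 3 \sqrt{209351}$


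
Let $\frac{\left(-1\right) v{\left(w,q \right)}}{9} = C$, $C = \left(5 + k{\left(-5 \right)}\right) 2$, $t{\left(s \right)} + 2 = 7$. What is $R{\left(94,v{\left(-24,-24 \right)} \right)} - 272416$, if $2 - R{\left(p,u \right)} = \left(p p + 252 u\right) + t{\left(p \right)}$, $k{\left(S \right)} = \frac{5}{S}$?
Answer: $-263111$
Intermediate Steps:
$t{\left(s \right)} = 5$ ($t{\left(s \right)} = -2 + 7 = 5$)
$C = 8$ ($C = \left(5 + \frac{5}{-5}\right) 2 = \left(5 + 5 \left(- \frac{1}{5}\right)\right) 2 = \left(5 - 1\right) 2 = 4 \cdot 2 = 8$)
$v{\left(w,q \right)} = -72$ ($v{\left(w,q \right)} = \left(-9\right) 8 = -72$)
$R{\left(p,u \right)} = -3 - p^{2} - 252 u$ ($R{\left(p,u \right)} = 2 - \left(\left(p p + 252 u\right) + 5\right) = 2 - \left(\left(p^{2} + 252 u\right) + 5\right) = 2 - \left(5 + p^{2} + 252 u\right) = -3 - p^{2} - 252 u$)
$R{\left(94,v{\left(-24,-24 \right)} \right)} - 272416 = \left(-3 - 94^{2} - -18144\right) - 272416 = \left(-3 - 8836 + 18144\right) - 272416 = 9305 - 272416 = -263111$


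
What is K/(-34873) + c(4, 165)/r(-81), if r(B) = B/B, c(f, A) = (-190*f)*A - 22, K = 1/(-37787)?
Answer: -165274345208521/1317746051 ≈ -1.2542e+5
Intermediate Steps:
K = -1/37787 ≈ -2.6464e-5
c(f, A) = -22 - 190*A*f (c(f, A) = -190*A*f - 22 = -22 - 190*A*f)
r(B) = 1
K/(-34873) + c(4, 165)/r(-81) = -1/37787/(-34873) + (-22 - 190*165*4)/1 = -1/37787*(-1/34873) + (-22 - 125400)*1 = 1/1317746051 - 125422*1 = 1/1317746051 - 125422 = -165274345208521/1317746051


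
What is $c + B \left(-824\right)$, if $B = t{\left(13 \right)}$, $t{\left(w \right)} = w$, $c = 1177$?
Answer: $-9535$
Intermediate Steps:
$B = 13$
$c + B \left(-824\right) = 1177 + 13 \left(-824\right) = 1177 - 10712 = -9535$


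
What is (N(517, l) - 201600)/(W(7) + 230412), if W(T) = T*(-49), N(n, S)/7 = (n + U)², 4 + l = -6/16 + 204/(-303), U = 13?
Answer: 252100/32867 ≈ 7.6703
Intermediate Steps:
l = -4079/808 (l = -4 + (-6/16 + 204/(-303)) = -4 + (-6*1/16 + 204*(-1/303)) = -4 + (-3/8 - 68/101) = -4 - 847/808 = -4079/808 ≈ -5.0483)
N(n, S) = 7*(13 + n)² (N(n, S) = 7*(n + 13)² = 7*(13 + n)²)
W(T) = -49*T
(N(517, l) - 201600)/(W(7) + 230412) = (7*(13 + 517)² - 201600)/(-49*7 + 230412) = (7*530² - 201600)/(-343 + 230412) = (7*280900 - 201600)/230069 = (1966300 - 201600)*(1/230069) = 1764700*(1/230069) = 252100/32867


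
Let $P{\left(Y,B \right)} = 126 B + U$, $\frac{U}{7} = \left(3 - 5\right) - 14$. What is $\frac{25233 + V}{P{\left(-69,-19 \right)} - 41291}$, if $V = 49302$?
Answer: $- \frac{24845}{14599} \approx -1.7018$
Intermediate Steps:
$U = -112$ ($U = 7 \left(\left(3 - 5\right) - 14\right) = 7 \left(-2 - 14\right) = 7 \left(-16\right) = -112$)
$P{\left(Y,B \right)} = -112 + 126 B$ ($P{\left(Y,B \right)} = 126 B - 112 = -112 + 126 B$)
$\frac{25233 + V}{P{\left(-69,-19 \right)} - 41291} = \frac{25233 + 49302}{\left(-112 + 126 \left(-19\right)\right) - 41291} = \frac{74535}{\left(-112 - 2394\right) - 41291} = \frac{74535}{-2506 - 41291} = \frac{74535}{-43797} = 74535 \left(- \frac{1}{43797}\right) = - \frac{24845}{14599}$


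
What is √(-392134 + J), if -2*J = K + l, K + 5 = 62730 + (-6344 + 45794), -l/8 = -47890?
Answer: I*√2539126/2 ≈ 796.73*I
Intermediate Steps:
l = 383120 (l = -8*(-47890) = 383120)
K = 102175 (K = -5 + (62730 + (-6344 + 45794)) = -5 + (62730 + 39450) = -5 + 102180 = 102175)
J = -485295/2 (J = -(102175 + 383120)/2 = -½*485295 = -485295/2 ≈ -2.4265e+5)
√(-392134 + J) = √(-392134 - 485295/2) = √(-1269563/2) = I*√2539126/2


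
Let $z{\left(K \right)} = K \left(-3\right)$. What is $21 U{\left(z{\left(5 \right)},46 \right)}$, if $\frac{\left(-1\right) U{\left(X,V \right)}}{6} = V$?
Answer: $-5796$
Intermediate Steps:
$z{\left(K \right)} = - 3 K$
$U{\left(X,V \right)} = - 6 V$
$21 U{\left(z{\left(5 \right)},46 \right)} = 21 \left(\left(-6\right) 46\right) = 21 \left(-276\right) = -5796$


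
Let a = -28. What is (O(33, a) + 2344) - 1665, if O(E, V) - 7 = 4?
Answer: 690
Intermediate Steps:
O(E, V) = 11 (O(E, V) = 7 + 4 = 11)
(O(33, a) + 2344) - 1665 = (11 + 2344) - 1665 = 2355 - 1665 = 690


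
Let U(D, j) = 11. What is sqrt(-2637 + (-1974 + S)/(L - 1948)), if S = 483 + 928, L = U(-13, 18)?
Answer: I*sqrt(9892851722)/1937 ≈ 51.349*I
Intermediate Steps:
L = 11
S = 1411
sqrt(-2637 + (-1974 + S)/(L - 1948)) = sqrt(-2637 + (-1974 + 1411)/(11 - 1948)) = sqrt(-2637 - 563/(-1937)) = sqrt(-2637 - 563*(-1/1937)) = sqrt(-2637 + 563/1937) = sqrt(-5107306/1937) = I*sqrt(9892851722)/1937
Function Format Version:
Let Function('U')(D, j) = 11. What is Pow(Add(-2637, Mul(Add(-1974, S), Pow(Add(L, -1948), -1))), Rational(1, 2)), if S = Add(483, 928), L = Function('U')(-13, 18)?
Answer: Mul(Rational(1, 1937), I, Pow(9892851722, Rational(1, 2))) ≈ Mul(51.349, I)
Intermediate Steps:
L = 11
S = 1411
Pow(Add(-2637, Mul(Add(-1974, S), Pow(Add(L, -1948), -1))), Rational(1, 2)) = Pow(Add(-2637, Mul(Add(-1974, 1411), Pow(Add(11, -1948), -1))), Rational(1, 2)) = Pow(Add(-2637, Mul(-563, Pow(-1937, -1))), Rational(1, 2)) = Pow(Add(-2637, Mul(-563, Rational(-1, 1937))), Rational(1, 2)) = Pow(Add(-2637, Rational(563, 1937)), Rational(1, 2)) = Pow(Rational(-5107306, 1937), Rational(1, 2)) = Mul(Rational(1, 1937), I, Pow(9892851722, Rational(1, 2)))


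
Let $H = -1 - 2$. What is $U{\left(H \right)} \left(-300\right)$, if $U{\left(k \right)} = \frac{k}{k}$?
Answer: $-300$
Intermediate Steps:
$H = -3$ ($H = -1 - 2 = -3$)
$U{\left(k \right)} = 1$
$U{\left(H \right)} \left(-300\right) = 1 \left(-300\right) = -300$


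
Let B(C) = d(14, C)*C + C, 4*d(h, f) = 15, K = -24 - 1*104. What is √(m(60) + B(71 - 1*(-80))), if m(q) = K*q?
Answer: I*√27851/2 ≈ 83.443*I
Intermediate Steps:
K = -128 (K = -24 - 104 = -128)
d(h, f) = 15/4 (d(h, f) = (¼)*15 = 15/4)
B(C) = 19*C/4 (B(C) = 15*C/4 + C = 19*C/4)
m(q) = -128*q
√(m(60) + B(71 - 1*(-80))) = √(-128*60 + 19*(71 - 1*(-80))/4) = √(-7680 + 19*(71 + 80)/4) = √(-7680 + (19/4)*151) = √(-7680 + 2869/4) = √(-27851/4) = I*√27851/2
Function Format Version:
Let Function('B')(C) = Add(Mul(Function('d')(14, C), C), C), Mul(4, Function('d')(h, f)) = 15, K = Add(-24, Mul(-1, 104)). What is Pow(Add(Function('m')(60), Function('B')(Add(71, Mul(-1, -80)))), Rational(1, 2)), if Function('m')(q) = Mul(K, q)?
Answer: Mul(Rational(1, 2), I, Pow(27851, Rational(1, 2))) ≈ Mul(83.443, I)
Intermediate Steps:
K = -128 (K = Add(-24, -104) = -128)
Function('d')(h, f) = Rational(15, 4) (Function('d')(h, f) = Mul(Rational(1, 4), 15) = Rational(15, 4))
Function('B')(C) = Mul(Rational(19, 4), C) (Function('B')(C) = Add(Mul(Rational(15, 4), C), C) = Mul(Rational(19, 4), C))
Function('m')(q) = Mul(-128, q)
Pow(Add(Function('m')(60), Function('B')(Add(71, Mul(-1, -80)))), Rational(1, 2)) = Pow(Add(Mul(-128, 60), Mul(Rational(19, 4), Add(71, Mul(-1, -80)))), Rational(1, 2)) = Pow(Add(-7680, Mul(Rational(19, 4), Add(71, 80))), Rational(1, 2)) = Pow(Add(-7680, Mul(Rational(19, 4), 151)), Rational(1, 2)) = Pow(Add(-7680, Rational(2869, 4)), Rational(1, 2)) = Pow(Rational(-27851, 4), Rational(1, 2)) = Mul(Rational(1, 2), I, Pow(27851, Rational(1, 2)))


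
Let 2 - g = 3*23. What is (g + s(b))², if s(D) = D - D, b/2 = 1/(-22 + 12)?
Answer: 4489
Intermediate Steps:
g = -67 (g = 2 - 3*23 = 2 - 1*69 = 2 - 69 = -67)
b = -⅕ (b = 2/(-22 + 12) = 2/(-10) = 2*(-⅒) = -⅕ ≈ -0.20000)
s(D) = 0
(g + s(b))² = (-67 + 0)² = (-67)² = 4489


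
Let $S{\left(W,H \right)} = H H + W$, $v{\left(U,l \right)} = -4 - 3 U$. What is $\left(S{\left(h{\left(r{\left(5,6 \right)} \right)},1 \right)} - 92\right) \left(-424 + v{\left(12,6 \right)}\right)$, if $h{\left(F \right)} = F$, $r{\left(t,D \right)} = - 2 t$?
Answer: $46864$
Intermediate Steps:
$S{\left(W,H \right)} = W + H^{2}$ ($S{\left(W,H \right)} = H^{2} + W = W + H^{2}$)
$\left(S{\left(h{\left(r{\left(5,6 \right)} \right)},1 \right)} - 92\right) \left(-424 + v{\left(12,6 \right)}\right) = \left(\left(\left(-2\right) 5 + 1^{2}\right) - 92\right) \left(-424 - 40\right) = \left(\left(-10 + 1\right) - 92\right) \left(-424 - 40\right) = \left(-9 - 92\right) \left(-424 - 40\right) = \left(-101\right) \left(-464\right) = 46864$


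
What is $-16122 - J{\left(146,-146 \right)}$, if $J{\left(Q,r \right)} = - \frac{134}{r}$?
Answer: $- \frac{1176973}{73} \approx -16123.0$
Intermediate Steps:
$-16122 - J{\left(146,-146 \right)} = -16122 - - \frac{134}{-146} = -16122 - \left(-134\right) \left(- \frac{1}{146}\right) = -16122 - \frac{67}{73} = - \frac{1176973}{73}$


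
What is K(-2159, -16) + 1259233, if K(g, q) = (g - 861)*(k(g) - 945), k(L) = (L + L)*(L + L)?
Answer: -56304161347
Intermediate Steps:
k(L) = 4*L² (k(L) = (2*L)*(2*L) = 4*L²)
K(g, q) = (-945 + 4*g²)*(-861 + g) (K(g, q) = (g - 861)*(4*g² - 945) = (-861 + g)*(-945 + 4*g²) = (-945 + 4*g²)*(-861 + g))
K(-2159, -16) + 1259233 = (813645 - 3444*(-2159)² - 945*(-2159) + 4*(-2159)³) + 1259233 = (813645 - 3444*4661281 + 2040255 + 4*(-10063705679)) + 1259233 = (813645 - 16053451764 + 2040255 - 40254822716) + 1259233 = -56305420580 + 1259233 = -56304161347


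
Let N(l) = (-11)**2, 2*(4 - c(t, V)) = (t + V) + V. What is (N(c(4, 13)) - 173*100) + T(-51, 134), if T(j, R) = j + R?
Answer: -17096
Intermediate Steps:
T(j, R) = R + j
c(t, V) = 4 - V - t/2 (c(t, V) = 4 - ((t + V) + V)/2 = 4 - ((V + t) + V)/2 = 4 - (t + 2*V)/2 = 4 + (-V - t/2) = 4 - V - t/2)
N(l) = 121
(N(c(4, 13)) - 173*100) + T(-51, 134) = (121 - 173*100) + (134 - 51) = (121 - 17300) + 83 = -17179 + 83 = -17096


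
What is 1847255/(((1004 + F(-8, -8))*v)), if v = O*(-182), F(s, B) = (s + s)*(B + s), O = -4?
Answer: 369451/183456 ≈ 2.0138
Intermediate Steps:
F(s, B) = 2*s*(B + s) (F(s, B) = (2*s)*(B + s) = 2*s*(B + s))
v = 728 (v = -4*(-182) = 728)
1847255/(((1004 + F(-8, -8))*v)) = 1847255/(((1004 + 2*(-8)*(-8 - 8))*728)) = 1847255/(((1004 + 2*(-8)*(-16))*728)) = 1847255/(((1004 + 256)*728)) = 1847255/((1260*728)) = 1847255/917280 = 1847255*(1/917280) = 369451/183456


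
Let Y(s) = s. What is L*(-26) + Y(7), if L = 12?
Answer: -305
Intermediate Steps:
L*(-26) + Y(7) = 12*(-26) + 7 = -312 + 7 = -305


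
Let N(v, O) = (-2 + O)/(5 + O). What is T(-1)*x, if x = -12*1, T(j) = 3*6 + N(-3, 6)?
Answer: -2424/11 ≈ -220.36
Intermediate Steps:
N(v, O) = (-2 + O)/(5 + O)
T(j) = 202/11 (T(j) = 3*6 + (-2 + 6)/(5 + 6) = 18 + 4/11 = 202/11)
x = -12
T(-1)*x = (202/11)*(-12) = -2424/11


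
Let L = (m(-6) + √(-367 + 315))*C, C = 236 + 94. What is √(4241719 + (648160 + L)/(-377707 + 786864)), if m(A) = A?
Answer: √(710104111986495891 + 270043620*I*√13)/409157 ≈ 2059.5 + 1.412e-6*I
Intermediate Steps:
C = 330
L = -1980 + 660*I*√13 (L = (-6 + √(-367 + 315))*330 = (-6 + √(-52))*330 = (-6 + 2*I*√13)*330 = -1980 + 660*I*√13 ≈ -1980.0 + 2379.7*I)
√(4241719 + (648160 + L)/(-377707 + 786864)) = √(4241719 + (648160 + (-1980 + 660*I*√13))/(-377707 + 786864)) = √(4241719 + (646180 + 660*I*√13)/409157) = √(4241719 + (646180 + 660*I*√13)*(1/409157)) = √(4241719 + (646180/409157 + 660*I*√13/409157)) = √(1735529667063/409157 + 660*I*√13/409157)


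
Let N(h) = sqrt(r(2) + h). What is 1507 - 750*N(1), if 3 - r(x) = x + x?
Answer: 1507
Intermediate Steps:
r(x) = 3 - 2*x (r(x) = 3 - (x + x) = 3 - 2*x)
N(h) = sqrt(-1 + h) (N(h) = sqrt((3 - 2*2) + h) = sqrt((3 - 4) + h) = sqrt(-1 + h))
1507 - 750*N(1) = 1507 - 750*sqrt(-1 + 1) = 1507 - 750*sqrt(0) = 1507 - 750*0 = 1507 + 0 = 1507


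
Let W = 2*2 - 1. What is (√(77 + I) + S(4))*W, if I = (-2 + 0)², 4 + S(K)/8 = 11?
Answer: 195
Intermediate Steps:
S(K) = 56 (S(K) = -32 + 8*11 = -32 + 88 = 56)
I = 4 (I = (-2)² = 4)
W = 3 (W = 4 - 1 = 3)
(√(77 + I) + S(4))*W = (√(77 + 4) + 56)*3 = (√81 + 56)*3 = (9 + 56)*3 = 65*3 = 195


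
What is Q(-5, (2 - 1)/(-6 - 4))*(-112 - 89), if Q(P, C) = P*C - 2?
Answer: 603/2 ≈ 301.50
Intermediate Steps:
Q(P, C) = -2 + C*P (Q(P, C) = C*P - 2 = -2 + C*P)
Q(-5, (2 - 1)/(-6 - 4))*(-112 - 89) = (-2 + ((2 - 1)/(-6 - 4))*(-5))*(-112 - 89) = (-2 + (1/(-10))*(-5))*(-201) = (-2 + (1*(-⅒))*(-5))*(-201) = (-2 - ⅒*(-5))*(-201) = (-2 + ½)*(-201) = -3/2*(-201) = 603/2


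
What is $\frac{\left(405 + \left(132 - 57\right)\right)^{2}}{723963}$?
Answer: $\frac{76800}{241321} \approx 0.31825$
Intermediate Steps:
$\frac{\left(405 + \left(132 - 57\right)\right)^{2}}{723963} = \left(405 + \left(132 - 57\right)\right)^{2} \cdot \frac{1}{723963} = \left(405 + 75\right)^{2} \cdot \frac{1}{723963} = 480^{2} \cdot \frac{1}{723963} = 230400 \cdot \frac{1}{723963} = \frac{76800}{241321}$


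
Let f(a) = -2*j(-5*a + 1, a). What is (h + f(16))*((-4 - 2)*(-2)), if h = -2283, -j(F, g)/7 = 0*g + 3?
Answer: -26892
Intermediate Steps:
j(F, g) = -21 (j(F, g) = -7*(0*g + 3) = -7*(0 + 3) = -7*3 = -21)
f(a) = 42 (f(a) = -2*(-21) = 42)
(h + f(16))*((-4 - 2)*(-2)) = (-2283 + 42)*((-4 - 2)*(-2)) = -(-13446)*(-2) = -2241*12 = -26892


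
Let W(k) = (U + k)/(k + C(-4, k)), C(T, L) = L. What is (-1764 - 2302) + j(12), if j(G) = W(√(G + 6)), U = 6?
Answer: -8131/2 + √2/2 ≈ -4064.8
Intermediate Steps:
W(k) = (6 + k)/(2*k) (W(k) = (6 + k)/(k + k) = (6 + k)/((2*k)) = (6 + k)*(1/(2*k)) = (6 + k)/(2*k))
j(G) = (6 + √(6 + G))/(2*√(6 + G)) (j(G) = (6 + √(G + 6))/(2*(√(G + 6))) = (6 + √(6 + G))/(2*(√(6 + G))) = (6 + √(6 + G))/(2*√(6 + G)))
(-1764 - 2302) + j(12) = (-1764 - 2302) + (½ + 3/√(6 + 12)) = -4066 + (½ + 3/√18) = -4066 + (½ + 3*(√2/6)) = -4066 + (½ + √2/2) = -8131/2 + √2/2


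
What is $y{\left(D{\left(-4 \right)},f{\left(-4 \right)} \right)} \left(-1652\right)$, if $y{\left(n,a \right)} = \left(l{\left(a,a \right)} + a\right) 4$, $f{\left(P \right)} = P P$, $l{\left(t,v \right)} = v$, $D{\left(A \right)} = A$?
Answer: $-211456$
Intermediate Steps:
$f{\left(P \right)} = P^{2}$
$y{\left(n,a \right)} = 8 a$ ($y{\left(n,a \right)} = \left(a + a\right) 4 = 2 a 4 = 8 a$)
$y{\left(D{\left(-4 \right)},f{\left(-4 \right)} \right)} \left(-1652\right) = 8 \left(-4\right)^{2} \left(-1652\right) = 8 \cdot 16 \left(-1652\right) = 128 \left(-1652\right) = -211456$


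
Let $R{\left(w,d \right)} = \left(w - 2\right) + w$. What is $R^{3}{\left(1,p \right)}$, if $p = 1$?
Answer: $0$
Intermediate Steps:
$R{\left(w,d \right)} = -2 + 2 w$ ($R{\left(w,d \right)} = \left(-2 + w\right) + w = -2 + 2 w$)
$R^{3}{\left(1,p \right)} = \left(-2 + 2 \cdot 1\right)^{3} = \left(-2 + 2\right)^{3} = 0^{3} = 0$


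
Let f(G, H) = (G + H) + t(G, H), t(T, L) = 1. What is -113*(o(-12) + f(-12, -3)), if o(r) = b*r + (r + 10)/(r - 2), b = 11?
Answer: 115373/7 ≈ 16482.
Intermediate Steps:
f(G, H) = 1 + G + H (f(G, H) = (G + H) + 1 = 1 + G + H)
o(r) = 11*r + (10 + r)/(-2 + r) (o(r) = 11*r + (r + 10)/(r - 2) = 11*r + (10 + r)/(-2 + r))
-113*(o(-12) + f(-12, -3)) = -113*((10 - 21*(-12) + 11*(-12)**2)/(-2 - 12) + (1 - 12 - 3)) = -113*((10 + 252 + 11*144)/(-14) - 14) = -113*(-(10 + 252 + 1584)/14 - 14) = -113*(-1/14*1846 - 14) = -113*(-923/7 - 14) = -113*(-1021/7) = 115373/7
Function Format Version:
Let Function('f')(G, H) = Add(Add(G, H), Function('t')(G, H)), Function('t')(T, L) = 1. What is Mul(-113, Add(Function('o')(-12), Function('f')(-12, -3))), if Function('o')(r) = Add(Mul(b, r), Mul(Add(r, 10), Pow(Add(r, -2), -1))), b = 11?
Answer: Rational(115373, 7) ≈ 16482.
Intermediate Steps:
Function('f')(G, H) = Add(1, G, H) (Function('f')(G, H) = Add(Add(G, H), 1) = Add(1, G, H))
Function('o')(r) = Add(Mul(11, r), Mul(Pow(Add(-2, r), -1), Add(10, r))) (Function('o')(r) = Add(Mul(11, r), Mul(Add(r, 10), Pow(Add(r, -2), -1))) = Add(Mul(11, r), Mul(Add(10, r), Pow(Add(-2, r), -1))) = Add(Mul(11, r), Mul(Pow(Add(-2, r), -1), Add(10, r))))
Mul(-113, Add(Function('o')(-12), Function('f')(-12, -3))) = Mul(-113, Add(Mul(Pow(Add(-2, -12), -1), Add(10, Mul(-21, -12), Mul(11, Pow(-12, 2)))), Add(1, -12, -3))) = Mul(-113, Add(Mul(Pow(-14, -1), Add(10, 252, Mul(11, 144))), -14)) = Mul(-113, Add(Mul(Rational(-1, 14), Add(10, 252, 1584)), -14)) = Mul(-113, Add(Mul(Rational(-1, 14), 1846), -14)) = Mul(-113, Add(Rational(-923, 7), -14)) = Mul(-113, Rational(-1021, 7)) = Rational(115373, 7)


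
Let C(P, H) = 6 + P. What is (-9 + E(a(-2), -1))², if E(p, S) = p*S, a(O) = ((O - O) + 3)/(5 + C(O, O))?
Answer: 784/9 ≈ 87.111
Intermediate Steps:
a(O) = 3/(11 + O) (a(O) = ((O - O) + 3)/(5 + (6 + O)) = (0 + 3)/(11 + O) = 3/(11 + O))
E(p, S) = S*p
(-9 + E(a(-2), -1))² = (-9 - 3/(11 - 2))² = (-9 - 3/9)² = (-9 - 1*⅓)² = (-9 - ⅓)² = (-28/3)² = 784/9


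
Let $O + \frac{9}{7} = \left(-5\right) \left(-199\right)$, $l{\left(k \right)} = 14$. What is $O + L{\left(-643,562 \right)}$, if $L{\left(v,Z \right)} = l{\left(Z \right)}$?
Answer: $\frac{7054}{7} \approx 1007.7$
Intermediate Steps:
$L{\left(v,Z \right)} = 14$
$O = \frac{6956}{7}$ ($O = - \frac{9}{7} - -995 = - \frac{9}{7} + 995 = \frac{6956}{7} \approx 993.71$)
$O + L{\left(-643,562 \right)} = \frac{6956}{7} + 14 = \frac{7054}{7}$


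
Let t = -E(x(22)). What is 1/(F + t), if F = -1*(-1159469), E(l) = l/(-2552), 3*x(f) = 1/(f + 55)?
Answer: 589512/683520889129 ≈ 8.6246e-7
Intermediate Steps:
x(f) = 1/(3*(55 + f)) (x(f) = 1/(3*(f + 55)) = 1/(3*(55 + f)))
E(l) = -l/2552 (E(l) = l*(-1/2552) = -l/2552)
t = 1/589512 (t = -(-1)*1/(3*(55 + 22))/2552 = -(-1)*(⅓)/77/2552 = -(-1)*(⅓)*(1/77)/2552 = -(-1)/(2552*231) = -1*(-1/589512) = 1/589512 ≈ 1.6963e-6)
F = 1159469
1/(F + t) = 1/(1159469 + 1/589512) = 1/(683520889129/589512) = 589512/683520889129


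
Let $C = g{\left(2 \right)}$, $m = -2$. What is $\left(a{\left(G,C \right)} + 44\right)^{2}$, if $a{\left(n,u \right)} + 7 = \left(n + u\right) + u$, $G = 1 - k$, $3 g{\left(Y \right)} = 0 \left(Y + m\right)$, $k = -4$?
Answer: $1764$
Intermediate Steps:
$g{\left(Y \right)} = 0$ ($g{\left(Y \right)} = \frac{0 \left(Y - 2\right)}{3} = \frac{0 \left(-2 + Y\right)}{3} = \frac{1}{3} \cdot 0 = 0$)
$C = 0$
$G = 5$ ($G = 1 - -4 = 1 + 4 = 5$)
$a{\left(n,u \right)} = -7 + n + 2 u$ ($a{\left(n,u \right)} = -7 + \left(\left(n + u\right) + u\right) = -7 + \left(n + 2 u\right) = -7 + n + 2 u$)
$\left(a{\left(G,C \right)} + 44\right)^{2} = \left(\left(-7 + 5 + 2 \cdot 0\right) + 44\right)^{2} = \left(\left(-7 + 5 + 0\right) + 44\right)^{2} = \left(-2 + 44\right)^{2} = 42^{2} = 1764$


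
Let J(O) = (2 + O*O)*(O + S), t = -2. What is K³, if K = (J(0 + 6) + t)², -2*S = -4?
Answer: 758650341657664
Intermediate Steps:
S = 2 (S = -½*(-4) = 2)
J(O) = (2 + O)*(2 + O²) (J(O) = (2 + O*O)*(O + 2) = (2 + O²)*(2 + O) = (2 + O)*(2 + O²))
K = 91204 (K = ((4 + (0 + 6)³ + 2*(0 + 6) + 2*(0 + 6)²) - 2)² = ((4 + 6³ + 2*6 + 2*6²) - 2)² = ((4 + 216 + 12 + 2*36) - 2)² = ((4 + 216 + 12 + 72) - 2)² = (304 - 2)² = 302² = 91204)
K³ = 91204³ = 758650341657664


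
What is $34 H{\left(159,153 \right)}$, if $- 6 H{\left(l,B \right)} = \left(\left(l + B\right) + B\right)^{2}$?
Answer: $-1225275$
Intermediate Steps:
$H{\left(l,B \right)} = - \frac{\left(l + 2 B\right)^{2}}{6}$ ($H{\left(l,B \right)} = - \frac{\left(\left(l + B\right) + B\right)^{2}}{6} = - \frac{\left(\left(B + l\right) + B\right)^{2}}{6} = - \frac{\left(l + 2 B\right)^{2}}{6}$)
$34 H{\left(159,153 \right)} = 34 \left(- \frac{\left(159 + 2 \cdot 153\right)^{2}}{6}\right) = 34 \left(- \frac{\left(159 + 306\right)^{2}}{6}\right) = 34 \left(- \frac{465^{2}}{6}\right) = 34 \left(\left(- \frac{1}{6}\right) 216225\right) = 34 \left(- \frac{72075}{2}\right) = -1225275$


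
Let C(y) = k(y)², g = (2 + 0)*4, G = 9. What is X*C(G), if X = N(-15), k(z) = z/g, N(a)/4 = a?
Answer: -1215/16 ≈ -75.938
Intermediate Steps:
N(a) = 4*a
g = 8 (g = 2*4 = 8)
k(z) = z/8
C(y) = y²/64 (C(y) = (y/8)² = y²/64)
X = -60 (X = 4*(-15) = -60)
X*C(G) = -15*9²/16 = -15*81/16 = -60*81/64 = -1215/16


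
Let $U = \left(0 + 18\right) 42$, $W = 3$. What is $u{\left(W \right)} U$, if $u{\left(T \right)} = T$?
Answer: $2268$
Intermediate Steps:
$U = 756$ ($U = 18 \cdot 42 = 756$)
$u{\left(W \right)} U = 3 \cdot 756 = 2268$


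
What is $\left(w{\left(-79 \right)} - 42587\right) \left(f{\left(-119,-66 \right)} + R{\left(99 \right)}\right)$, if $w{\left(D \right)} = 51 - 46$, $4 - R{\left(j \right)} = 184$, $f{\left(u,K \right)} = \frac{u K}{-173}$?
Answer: $\frac{1660442508}{173} \approx 9.5979 \cdot 10^{6}$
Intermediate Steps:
$f{\left(u,K \right)} = - \frac{K u}{173}$ ($f{\left(u,K \right)} = K u \left(- \frac{1}{173}\right) = - \frac{K u}{173}$)
$R{\left(j \right)} = -180$ ($R{\left(j \right)} = 4 - 184 = -180$)
$w{\left(D \right)} = 5$
$\left(w{\left(-79 \right)} - 42587\right) \left(f{\left(-119,-66 \right)} + R{\left(99 \right)}\right) = \left(5 - 42587\right) \left(\left(- \frac{1}{173}\right) \left(-66\right) \left(-119\right) - 180\right) = - 42582 \left(- \frac{7854}{173} - 180\right) = \left(-42582\right) \left(- \frac{38994}{173}\right) = \frac{1660442508}{173}$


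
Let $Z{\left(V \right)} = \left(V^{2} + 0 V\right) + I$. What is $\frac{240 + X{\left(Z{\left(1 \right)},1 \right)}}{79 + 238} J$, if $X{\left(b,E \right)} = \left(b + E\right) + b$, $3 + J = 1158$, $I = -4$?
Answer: $\frac{271425}{317} \approx 856.23$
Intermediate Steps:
$J = 1155$ ($J = -3 + 1158 = 1155$)
$Z{\left(V \right)} = -4 + V^{2}$ ($Z{\left(V \right)} = \left(V^{2} + 0 V\right) - 4 = \left(V^{2} + 0\right) - 4 = V^{2} - 4 = -4 + V^{2}$)
$X{\left(b,E \right)} = E + 2 b$ ($X{\left(b,E \right)} = \left(E + b\right) + b = E + 2 b$)
$\frac{240 + X{\left(Z{\left(1 \right)},1 \right)}}{79 + 238} J = \frac{240 + \left(1 + 2 \left(-4 + 1^{2}\right)\right)}{79 + 238} \cdot 1155 = \frac{240 + \left(1 + 2 \left(-4 + 1\right)\right)}{317} \cdot 1155 = \left(240 + \left(1 + 2 \left(-3\right)\right)\right) \frac{1}{317} \cdot 1155 = \left(240 + \left(1 - 6\right)\right) \frac{1}{317} \cdot 1155 = \left(240 - 5\right) \frac{1}{317} \cdot 1155 = 235 \cdot \frac{1}{317} \cdot 1155 = \frac{235}{317} \cdot 1155 = \frac{271425}{317}$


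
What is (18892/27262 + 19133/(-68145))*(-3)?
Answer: -382895747/309628165 ≈ -1.2366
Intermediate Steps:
(18892/27262 + 19133/(-68145))*(-3) = (18892*(1/27262) + 19133*(-1/68145))*(-3) = (9446/13631 - 19133/68145)*(-3) = (382895747/928884495)*(-3) = -382895747/309628165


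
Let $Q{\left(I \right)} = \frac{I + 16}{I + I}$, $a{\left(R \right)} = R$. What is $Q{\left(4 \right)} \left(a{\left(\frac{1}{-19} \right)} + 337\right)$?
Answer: $\frac{16005}{19} \approx 842.37$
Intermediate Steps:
$Q{\left(I \right)} = \frac{16 + I}{2 I}$
$Q{\left(4 \right)} \left(a{\left(\frac{1}{-19} \right)} + 337\right) = \frac{16 + 4}{2 \cdot 4} \left(\frac{1}{-19} + 337\right) = \frac{1}{2} \cdot \frac{1}{4} \cdot 20 \left(- \frac{1}{19} + 337\right) = \frac{5}{2} \cdot \frac{6402}{19} = \frac{16005}{19}$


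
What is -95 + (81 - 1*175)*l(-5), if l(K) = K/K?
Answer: -189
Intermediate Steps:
l(K) = 1
-95 + (81 - 1*175)*l(-5) = -95 + (81 - 1*175)*1 = -95 + (81 - 175)*1 = -95 - 94*1 = -95 - 94 = -189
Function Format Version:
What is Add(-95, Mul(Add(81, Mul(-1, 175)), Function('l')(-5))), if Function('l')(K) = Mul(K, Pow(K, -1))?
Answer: -189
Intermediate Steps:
Function('l')(K) = 1
Add(-95, Mul(Add(81, Mul(-1, 175)), Function('l')(-5))) = Add(-95, Mul(Add(81, Mul(-1, 175)), 1)) = Add(-95, Mul(Add(81, -175), 1)) = Add(-95, Mul(-94, 1)) = Add(-95, -94) = -189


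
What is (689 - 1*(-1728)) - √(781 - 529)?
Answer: 2417 - 6*√7 ≈ 2401.1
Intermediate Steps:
(689 - 1*(-1728)) - √(781 - 529) = (689 + 1728) - √252 = 2417 - 6*√7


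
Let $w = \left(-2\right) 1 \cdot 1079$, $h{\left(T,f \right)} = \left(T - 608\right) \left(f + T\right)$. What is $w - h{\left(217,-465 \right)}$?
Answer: $-99126$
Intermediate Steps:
$h{\left(T,f \right)} = \left(-608 + T\right) \left(T + f\right)$
$w = -2158$ ($w = \left(-2\right) 1079 = -2158$)
$w - h{\left(217,-465 \right)} = -2158 - \left(217^{2} - 131936 - -282720 + 217 \left(-465\right)\right) = -2158 - \left(47089 - 131936 + 282720 - 100905\right) = -2158 - 96968 = -99126$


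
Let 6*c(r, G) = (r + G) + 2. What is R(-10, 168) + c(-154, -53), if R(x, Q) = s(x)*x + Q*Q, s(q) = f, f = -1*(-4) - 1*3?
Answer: 169079/6 ≈ 28180.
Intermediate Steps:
c(r, G) = ⅓ + G/6 + r/6 (c(r, G) = ((r + G) + 2)/6 = ((G + r) + 2)/6 = (2 + G + r)/6 = ⅓ + G/6 + r/6)
f = 1 (f = 4 - 3 = 1)
s(q) = 1
R(x, Q) = x + Q² (R(x, Q) = 1*x + Q*Q = x + Q²)
R(-10, 168) + c(-154, -53) = (-10 + 168²) + (⅓ + (⅙)*(-53) + (⅙)*(-154)) = (-10 + 28224) + (⅓ - 53/6 - 77/3) = 28214 - 205/6 = 169079/6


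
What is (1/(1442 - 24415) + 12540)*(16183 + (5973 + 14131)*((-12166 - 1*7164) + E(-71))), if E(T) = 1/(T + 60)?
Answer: -1231420046011292009/252703 ≈ -4.8730e+12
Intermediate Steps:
E(T) = 1/(60 + T)
(1/(1442 - 24415) + 12540)*(16183 + (5973 + 14131)*((-12166 - 1*7164) + E(-71))) = (1/(1442 - 24415) + 12540)*(16183 + (5973 + 14131)*((-12166 - 1*7164) + 1/(60 - 71))) = (1/(-22973) + 12540)*(16183 + 20104*((-12166 - 7164) + 1/(-11))) = (-1/22973 + 12540)*(16183 + 20104*(-19330 - 1/11)) = 288081419*(16183 + 20104*(-212631/11))/22973 = 288081419*(16183 - 4274733624/11)/22973 = (288081419/22973)*(-4274555611/11) = -1231420046011292009/252703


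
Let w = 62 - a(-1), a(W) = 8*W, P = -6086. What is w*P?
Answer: -426020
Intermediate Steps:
w = 70 (w = 62 - 8*(-1) = 62 - 1*(-8) = 62 + 8 = 70)
w*P = 70*(-6086) = -426020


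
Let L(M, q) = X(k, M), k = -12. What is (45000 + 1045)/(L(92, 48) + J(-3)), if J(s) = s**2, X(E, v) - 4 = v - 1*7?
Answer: 46045/98 ≈ 469.85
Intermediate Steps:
X(E, v) = -3 + v (X(E, v) = 4 + (v - 1*7) = 4 + (v - 7) = 4 + (-7 + v) = -3 + v)
L(M, q) = -3 + M
(45000 + 1045)/(L(92, 48) + J(-3)) = (45000 + 1045)/((-3 + 92) + (-3)**2) = 46045/(89 + 9) = 46045/98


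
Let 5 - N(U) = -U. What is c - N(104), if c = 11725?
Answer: 11616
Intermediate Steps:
N(U) = 5 + U (N(U) = 5 - (-1)*U = 5 + U)
c - N(104) = 11725 - (5 + 104) = 11725 - 1*109 = 11725 - 109 = 11616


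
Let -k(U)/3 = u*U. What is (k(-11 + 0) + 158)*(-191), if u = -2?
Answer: -17572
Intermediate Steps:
k(U) = 6*U (k(U) = -(-6)*U = 6*U)
(k(-11 + 0) + 158)*(-191) = (6*(-11 + 0) + 158)*(-191) = (6*(-11) + 158)*(-191) = (-66 + 158)*(-191) = 92*(-191) = -17572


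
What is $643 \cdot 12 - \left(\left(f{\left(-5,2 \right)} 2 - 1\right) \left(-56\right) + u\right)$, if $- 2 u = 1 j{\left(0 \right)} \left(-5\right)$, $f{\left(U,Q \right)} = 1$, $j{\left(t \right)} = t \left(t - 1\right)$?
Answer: $7772$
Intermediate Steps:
$j{\left(t \right)} = t \left(-1 + t\right)$
$u = 0$ ($u = - \frac{1 \cdot 0 \left(-1 + 0\right) \left(-5\right)}{2} = - \frac{1 \cdot 0 \left(-1\right) \left(-5\right)}{2} = - \frac{1 \cdot 0 \left(-5\right)}{2} = - \frac{0 \left(-5\right)}{2} = \left(- \frac{1}{2}\right) 0 = 0$)
$643 \cdot 12 - \left(\left(f{\left(-5,2 \right)} 2 - 1\right) \left(-56\right) + u\right) = 643 \cdot 12 - \left(\left(1 \cdot 2 - 1\right) \left(-56\right) + 0\right) = 7716 - \left(\left(2 - 1\right) \left(-56\right) + 0\right) = 7716 - \left(1 \left(-56\right) + 0\right) = 7716 - \left(-56 + 0\right) = 7716 - -56 = 7716 + 56 = 7772$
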